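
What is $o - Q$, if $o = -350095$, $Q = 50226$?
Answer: $-400321$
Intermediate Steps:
$o - Q = -350095 - 50226 = -400321$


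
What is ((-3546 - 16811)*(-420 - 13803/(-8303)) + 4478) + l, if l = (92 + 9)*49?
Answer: 70787436530/8303 ≈ 8.5255e+6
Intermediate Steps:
l = 4949 (l = 101*49 = 4949)
((-3546 - 16811)*(-420 - 13803/(-8303)) + 4478) + l = ((-3546 - 16811)*(-420 - 13803/(-8303)) + 4478) + 4949 = (-20357*(-420 - 13803*(-1/8303)) + 4478) + 4949 = (-20357*(-420 + 13803/8303) + 4478) + 4949 = (-20357*(-3473457/8303) + 4478) + 4949 = (70709164149/8303 + 4478) + 4949 = 70746344983/8303 + 4949 = 70787436530/8303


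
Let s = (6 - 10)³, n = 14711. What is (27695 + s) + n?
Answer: 42342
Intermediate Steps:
s = -64 (s = (-4)³ = -64)
(27695 + s) + n = (27695 - 64) + 14711 = 27631 + 14711 = 42342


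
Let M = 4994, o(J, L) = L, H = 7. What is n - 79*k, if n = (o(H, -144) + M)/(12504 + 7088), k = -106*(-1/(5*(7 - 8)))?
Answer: 82043829/48980 ≈ 1675.0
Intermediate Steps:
k = -106/5 (k = -106/((-1*(-5))) = -106/5 ≈ -21.200)
n = 2425/9796 (n = (-144 + 4994)/(12504 + 7088) = 4850/19592 = 4850*(1/19592) = 2425/9796 ≈ 0.24755)
n - 79*k = 2425/9796 - 79*(-106/5) = 2425/9796 + 8374/5 = 82043829/48980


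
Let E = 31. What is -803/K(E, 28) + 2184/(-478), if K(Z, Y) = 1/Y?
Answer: -5374768/239 ≈ -22489.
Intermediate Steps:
-803/K(E, 28) + 2184/(-478) = -803/(1/28) + 2184/(-478) = -803/1/28 + 2184*(-1/478) = -803*28 - 1092/239 = -22484 - 1092/239 = -5374768/239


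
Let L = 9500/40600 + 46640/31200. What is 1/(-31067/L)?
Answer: -68437/1229787195 ≈ -5.5649e-5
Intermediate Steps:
L = 68437/39585 (L = 9500*(1/40600) + 46640*(1/31200) = 95/406 + 583/390 = 68437/39585 ≈ 1.7289)
1/(-31067/L) = 1/(-31067/68437/39585) = 1/(-31067*39585/68437) = 1/(-1229787195/68437) = -68437/1229787195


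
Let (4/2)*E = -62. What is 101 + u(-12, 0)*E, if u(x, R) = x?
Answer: 473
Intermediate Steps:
E = -31 (E = (½)*(-62) = -31)
101 + u(-12, 0)*E = 101 - 12*(-31) = 101 + 372 = 473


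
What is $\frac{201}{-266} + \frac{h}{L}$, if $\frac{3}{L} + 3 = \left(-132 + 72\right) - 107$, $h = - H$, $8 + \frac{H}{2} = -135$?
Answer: $- \frac{12933523}{798} \approx -16207.0$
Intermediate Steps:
$H = -286$ ($H = -16 + 2 \left(-135\right) = -16 - 270 = -286$)
$h = 286$ ($h = \left(-1\right) \left(-286\right) = 286$)
$L = - \frac{3}{170}$ ($L = \frac{3}{-3 + \left(\left(-132 + 72\right) - 107\right)} = \frac{3}{-3 - 167} = \frac{3}{-170} = 3 \left(- \frac{1}{170}\right) = - \frac{3}{170} \approx -0.017647$)
$\frac{201}{-266} + \frac{h}{L} = \frac{201}{-266} + \frac{286}{- \frac{3}{170}} = 201 \left(- \frac{1}{266}\right) + 286 \left(- \frac{170}{3}\right) = - \frac{201}{266} - \frac{48620}{3} = - \frac{12933523}{798}$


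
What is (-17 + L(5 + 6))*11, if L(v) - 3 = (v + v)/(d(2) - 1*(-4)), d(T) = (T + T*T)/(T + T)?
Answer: -110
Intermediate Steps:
d(T) = (T + T²)/(2*T) (d(T) = (T + T²)/((2*T)) = (T + T²)*(1/(2*T)) = (T + T²)/(2*T))
L(v) = 3 + 4*v/11 (L(v) = 3 + (v + v)/((½ + (½)*2) - 1*(-4)) = 3 + (2*v)/((½ + 1) + 4) = 3 + (2*v)/(3/2 + 4) = 3 + (2*v)/(11/2) = 3 + (2*v)*(2/11) = 3 + 4*v/11)
(-17 + L(5 + 6))*11 = (-17 + (3 + 4*(5 + 6)/11))*11 = (-17 + (3 + (4/11)*11))*11 = (-17 + (3 + 4))*11 = (-17 + 7)*11 = -10*11 = -110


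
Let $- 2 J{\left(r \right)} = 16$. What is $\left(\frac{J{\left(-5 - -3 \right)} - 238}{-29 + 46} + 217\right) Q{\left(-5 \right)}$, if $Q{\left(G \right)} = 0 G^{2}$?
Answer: $0$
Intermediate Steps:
$J{\left(r \right)} = -8$ ($J{\left(r \right)} = \left(- \frac{1}{2}\right) 16 = -8$)
$Q{\left(G \right)} = 0$
$\left(\frac{J{\left(-5 - -3 \right)} - 238}{-29 + 46} + 217\right) Q{\left(-5 \right)} = \left(\frac{-8 - 238}{-29 + 46} + 217\right) 0 = \left(- \frac{246}{17} + 217\right) 0 = \frac{3443}{17} \cdot 0 = 0$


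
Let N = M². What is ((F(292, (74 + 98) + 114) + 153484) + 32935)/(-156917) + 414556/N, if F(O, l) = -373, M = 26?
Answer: 16231279189/26518973 ≈ 612.06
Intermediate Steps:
N = 676 (N = 26² = 676)
((F(292, (74 + 98) + 114) + 153484) + 32935)/(-156917) + 414556/N = ((-373 + 153484) + 32935)/(-156917) + 414556/676 = (153111 + 32935)*(-1/156917) + 414556*(1/676) = 186046*(-1/156917) + 103639/169 = -186046/156917 + 103639/169 = 16231279189/26518973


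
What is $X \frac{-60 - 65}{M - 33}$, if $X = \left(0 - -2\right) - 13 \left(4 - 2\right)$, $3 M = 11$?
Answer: $- \frac{1125}{11} \approx -102.27$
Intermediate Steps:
$M = \frac{11}{3}$ ($M = \frac{1}{3} \cdot 11 = \frac{11}{3} \approx 3.6667$)
$X = -24$ ($X = \left(0 + 2\right) - 13 \left(4 - 2\right) = 2 - 26 = -24$)
$X \frac{-60 - 65}{M - 33} = - 24 \frac{-60 - 65}{\frac{11}{3} - 33} = - 24 \left(- \frac{125}{- \frac{88}{3}}\right) = - 24 \left(\left(-125\right) \left(- \frac{3}{88}\right)\right) = \left(-24\right) \frac{375}{88} = - \frac{1125}{11}$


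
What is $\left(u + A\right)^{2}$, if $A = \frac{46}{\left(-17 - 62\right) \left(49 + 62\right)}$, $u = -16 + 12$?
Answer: $\frac{1233554884}{76895361} \approx 16.042$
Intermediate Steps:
$u = -4$
$A = - \frac{46}{8769}$ ($A = \frac{46}{\left(-79\right) 111} = \frac{46}{-8769} = 46 \left(- \frac{1}{8769}\right) = - \frac{46}{8769} \approx -0.0052458$)
$\left(u + A\right)^{2} = \left(-4 - \frac{46}{8769}\right)^{2} = \left(- \frac{35122}{8769}\right)^{2} = \frac{1233554884}{76895361}$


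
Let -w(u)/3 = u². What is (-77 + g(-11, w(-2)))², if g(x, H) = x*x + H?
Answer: 1024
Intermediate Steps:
w(u) = -3*u²
g(x, H) = H + x² (g(x, H) = x² + H = H + x²)
(-77 + g(-11, w(-2)))² = (-77 + (-3*(-2)² + (-11)²))² = (-77 + (-3*4 + 121))² = (-77 + (-12 + 121))² = (-77 + 109)² = 32² = 1024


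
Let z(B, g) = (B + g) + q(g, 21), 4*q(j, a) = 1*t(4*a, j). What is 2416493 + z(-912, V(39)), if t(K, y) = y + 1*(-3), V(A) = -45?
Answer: 2415524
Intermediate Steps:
t(K, y) = -3 + y (t(K, y) = y - 3 = -3 + y)
q(j, a) = -3/4 + j/4 (q(j, a) = (1*(-3 + j))/4 = (-3 + j)/4 = -3/4 + j/4)
z(B, g) = -3/4 + B + 5*g/4 (z(B, g) = (B + g) + (-3/4 + g/4) = -3/4 + B + 5*g/4)
2416493 + z(-912, V(39)) = 2416493 + (-3/4 - 912 + (5/4)*(-45)) = 2416493 + (-3/4 - 912 - 225/4) = 2416493 - 969 = 2415524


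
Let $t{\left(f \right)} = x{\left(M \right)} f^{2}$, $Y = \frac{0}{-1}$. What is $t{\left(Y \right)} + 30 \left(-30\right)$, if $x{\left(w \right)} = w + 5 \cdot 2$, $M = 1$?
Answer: $-900$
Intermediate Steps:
$x{\left(w \right)} = 10 + w$ ($x{\left(w \right)} = w + 10 = 10 + w$)
$Y = 0$ ($Y = 0 \left(-1\right) = 0$)
$t{\left(f \right)} = 11 f^{2}$ ($t{\left(f \right)} = \left(10 + 1\right) f^{2} = 11 f^{2}$)
$t{\left(Y \right)} + 30 \left(-30\right) = 11 \cdot 0^{2} + 30 \left(-30\right) = 11 \cdot 0 - 900 = 0 - 900 = -900$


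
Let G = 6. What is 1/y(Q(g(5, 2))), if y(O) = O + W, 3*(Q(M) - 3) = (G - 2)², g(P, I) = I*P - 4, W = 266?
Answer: 3/823 ≈ 0.0036452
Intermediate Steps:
g(P, I) = -4 + I*P
Q(M) = 25/3 (Q(M) = 3 + (6 - 2)²/3 = 3 + (⅓)*4² = 3 + (⅓)*16 = 3 + 16/3 = 25/3)
y(O) = 266 + O (y(O) = O + 266 = 266 + O)
1/y(Q(g(5, 2))) = 1/(266 + 25/3) = 1/(823/3) = 3/823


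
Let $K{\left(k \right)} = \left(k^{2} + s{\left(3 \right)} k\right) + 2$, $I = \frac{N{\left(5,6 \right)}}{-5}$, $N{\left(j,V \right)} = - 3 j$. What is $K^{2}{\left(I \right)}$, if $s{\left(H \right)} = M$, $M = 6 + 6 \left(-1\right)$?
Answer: $121$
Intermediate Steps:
$M = 0$ ($M = 6 - 6 = 0$)
$s{\left(H \right)} = 0$
$I = 3$ ($I = \frac{\left(-3\right) 5}{-5} = \left(-15\right) \left(- \frac{1}{5}\right) = 3$)
$K{\left(k \right)} = 2 + k^{2}$ ($K{\left(k \right)} = \left(k^{2} + 0 k\right) + 2 = \left(k^{2} + 0\right) + 2 = k^{2} + 2 = 2 + k^{2}$)
$K^{2}{\left(I \right)} = \left(2 + 3^{2}\right)^{2} = \left(2 + 9\right)^{2} = 11^{2} = 121$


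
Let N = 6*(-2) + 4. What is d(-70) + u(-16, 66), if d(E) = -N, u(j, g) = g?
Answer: 74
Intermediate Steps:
N = -8 (N = -12 + 4 = -8)
d(E) = 8 (d(E) = -1*(-8) = 8)
d(-70) + u(-16, 66) = 8 + 66 = 74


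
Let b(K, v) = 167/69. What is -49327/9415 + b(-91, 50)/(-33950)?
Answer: -3301501033/630145950 ≈ -5.2393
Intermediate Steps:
b(K, v) = 167/69 (b(K, v) = 167*(1/69) = 167/69)
-49327/9415 + b(-91, 50)/(-33950) = -49327/9415 + (167/69)/(-33950) = -49327*1/9415 + (167/69)*(-1/33950) = -49327/9415 - 167/2342550 = -3301501033/630145950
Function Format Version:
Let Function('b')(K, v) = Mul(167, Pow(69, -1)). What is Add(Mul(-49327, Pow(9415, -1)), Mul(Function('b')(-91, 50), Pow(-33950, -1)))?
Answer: Rational(-3301501033, 630145950) ≈ -5.2393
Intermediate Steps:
Function('b')(K, v) = Rational(167, 69) (Function('b')(K, v) = Mul(167, Rational(1, 69)) = Rational(167, 69))
Add(Mul(-49327, Pow(9415, -1)), Mul(Function('b')(-91, 50), Pow(-33950, -1))) = Add(Mul(-49327, Pow(9415, -1)), Mul(Rational(167, 69), Pow(-33950, -1))) = Add(Mul(-49327, Rational(1, 9415)), Mul(Rational(167, 69), Rational(-1, 33950))) = Add(Rational(-49327, 9415), Rational(-167, 2342550)) = Rational(-3301501033, 630145950)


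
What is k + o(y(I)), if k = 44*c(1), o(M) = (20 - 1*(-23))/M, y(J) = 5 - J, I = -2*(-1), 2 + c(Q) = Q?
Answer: -89/3 ≈ -29.667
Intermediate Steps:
c(Q) = -2 + Q
I = 2
o(M) = 43/M (o(M) = (20 + 23)/M = 43/M)
k = -44 (k = 44*(-2 + 1) = 44*(-1) = -44)
k + o(y(I)) = -44 + 43/(5 - 1*2) = -44 + 43/(5 - 2) = -44 + 43/3 = -89/3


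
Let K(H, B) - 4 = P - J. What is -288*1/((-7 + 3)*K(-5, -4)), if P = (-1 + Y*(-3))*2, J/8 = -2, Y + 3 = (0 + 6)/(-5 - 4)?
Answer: 9/5 ≈ 1.8000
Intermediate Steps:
Y = -11/3 (Y = -3 + (0 + 6)/(-5 - 4) = -3 + 6/(-9) = -3 + 6*(-1/9) = -3 - 2/3 = -11/3 ≈ -3.6667)
J = -16 (J = 8*(-2) = -16)
P = 20 (P = (-1 - 11/3*(-3))*2 = (-1 + 11)*2 = 10*2 = 20)
K(H, B) = 40 (K(H, B) = 4 + (20 - 1*(-16)) = 4 + (20 + 16) = 4 + 36 = 40)
-288*1/((-7 + 3)*K(-5, -4)) = -288*1/(40*(-7 + 3)) = -288/(40*(-4)) = -288/(-160) = -288*(-1/160) = 9/5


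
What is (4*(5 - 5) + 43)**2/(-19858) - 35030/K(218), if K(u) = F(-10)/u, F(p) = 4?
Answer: -37911604679/19858 ≈ -1.9091e+6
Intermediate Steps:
K(u) = 4/u
(4*(5 - 5) + 43)**2/(-19858) - 35030/K(218) = (4*(5 - 5) + 43)**2/(-19858) - 35030/(4/218) = (4*0 + 43)**2*(-1/19858) - 35030/(4*(1/218)) = (0 + 43)**2*(-1/19858) - 35030/2/109 = 43**2*(-1/19858) - 35030*109/2 = 1849*(-1/19858) - 1909135 = -1849/19858 - 1909135 = -37911604679/19858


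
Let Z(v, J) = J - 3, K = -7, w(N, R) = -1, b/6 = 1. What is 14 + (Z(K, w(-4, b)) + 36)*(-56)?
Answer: -1778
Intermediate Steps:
b = 6 (b = 6*1 = 6)
Z(v, J) = -3 + J
14 + (Z(K, w(-4, b)) + 36)*(-56) = 14 + ((-3 - 1) + 36)*(-56) = 14 + (-4 + 36)*(-56) = 14 + 32*(-56) = 14 - 1792 = -1778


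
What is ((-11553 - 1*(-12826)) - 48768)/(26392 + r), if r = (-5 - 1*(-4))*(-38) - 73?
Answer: -47495/26357 ≈ -1.8020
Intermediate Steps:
r = -35 (r = (-5 + 4)*(-38) - 73 = -1*(-38) - 73 = 38 - 73 = -35)
((-11553 - 1*(-12826)) - 48768)/(26392 + r) = ((-11553 - 1*(-12826)) - 48768)/(26392 - 35) = ((-11553 + 12826) - 48768)/26357 = (1273 - 48768)*(1/26357) = -47495*1/26357 = -47495/26357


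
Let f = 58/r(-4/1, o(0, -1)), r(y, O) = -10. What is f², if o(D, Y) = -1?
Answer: 841/25 ≈ 33.640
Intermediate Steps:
f = -29/5 (f = 58/(-10) = 58*(-⅒) = -29/5 ≈ -5.8000)
f² = (-29/5)² = 841/25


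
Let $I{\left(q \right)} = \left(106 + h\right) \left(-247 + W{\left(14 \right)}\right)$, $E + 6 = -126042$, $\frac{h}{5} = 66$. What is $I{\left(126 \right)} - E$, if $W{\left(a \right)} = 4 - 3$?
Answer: $18792$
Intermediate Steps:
$h = 330$ ($h = 5 \cdot 66 = 330$)
$E = -126048$ ($E = -6 - 126042 = -126048$)
$W{\left(a \right)} = 1$ ($W{\left(a \right)} = 4 - 3 = 1$)
$I{\left(q \right)} = -107256$ ($I{\left(q \right)} = \left(106 + 330\right) \left(-247 + 1\right) = 436 \left(-246\right) = -107256$)
$I{\left(126 \right)} - E = -107256 - -126048 = -107256 + 126048 = 18792$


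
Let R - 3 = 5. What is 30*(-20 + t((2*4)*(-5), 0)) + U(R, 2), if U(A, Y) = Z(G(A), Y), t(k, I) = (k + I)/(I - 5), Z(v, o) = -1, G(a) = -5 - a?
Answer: -361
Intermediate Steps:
R = 8 (R = 3 + 5 = 8)
t(k, I) = (I + k)/(-5 + I)
U(A, Y) = -1
30*(-20 + t((2*4)*(-5), 0)) + U(R, 2) = 30*(-20 + (0 + (2*4)*(-5))/(-5 + 0)) - 1 = 30*(-20 + (0 + 8*(-5))/(-5)) - 1 = 30*(-20 - (0 - 40)/5) - 1 = 30*(-20 - ⅕*(-40)) - 1 = 30*(-20 + 8) - 1 = 30*(-12) - 1 = -360 - 1 = -361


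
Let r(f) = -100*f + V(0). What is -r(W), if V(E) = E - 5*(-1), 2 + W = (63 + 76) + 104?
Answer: 24095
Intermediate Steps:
W = 241 (W = -2 + ((63 + 76) + 104) = -2 + (139 + 104) = -2 + 243 = 241)
V(E) = 5 + E (V(E) = E + 5 = 5 + E)
r(f) = 5 - 100*f (r(f) = -100*f + (5 + 0) = -100*f + 5 = 5 - 100*f)
-r(W) = -(5 - 100*241) = -(5 - 24100) = -1*(-24095) = 24095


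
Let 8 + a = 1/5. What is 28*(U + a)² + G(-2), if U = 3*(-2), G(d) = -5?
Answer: 133183/25 ≈ 5327.3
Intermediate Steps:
a = -39/5 (a = -8 + 1/5 = -8 + ⅕ = -39/5 ≈ -7.8000)
U = -6
28*(U + a)² + G(-2) = 28*(-6 - 39/5)² - 5 = 28*(-69/5)² - 5 = 28*(4761/25) - 5 = 133308/25 - 5 = 133183/25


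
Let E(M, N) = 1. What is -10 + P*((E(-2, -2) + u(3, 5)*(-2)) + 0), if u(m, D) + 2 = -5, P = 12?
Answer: 170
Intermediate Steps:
u(m, D) = -7 (u(m, D) = -2 - 5 = -7)
-10 + P*((E(-2, -2) + u(3, 5)*(-2)) + 0) = -10 + 12*((1 - 7*(-2)) + 0) = -10 + 12*((1 + 14) + 0) = -10 + 12*(15 + 0) = -10 + 12*15 = -10 + 180 = 170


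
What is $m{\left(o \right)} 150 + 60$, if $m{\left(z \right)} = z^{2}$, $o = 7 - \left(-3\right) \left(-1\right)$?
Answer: $2460$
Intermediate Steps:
$o = 4$ ($o = 7 - 3 = 4$)
$m{\left(o \right)} 150 + 60 = 4^{2} \cdot 150 + 60 = 16 \cdot 150 + 60 = 2400 + 60 = 2460$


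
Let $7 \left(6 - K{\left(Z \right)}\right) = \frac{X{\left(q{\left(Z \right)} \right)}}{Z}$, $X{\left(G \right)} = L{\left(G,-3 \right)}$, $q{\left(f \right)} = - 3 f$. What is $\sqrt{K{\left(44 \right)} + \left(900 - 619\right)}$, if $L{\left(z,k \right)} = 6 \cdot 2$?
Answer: $\frac{4 \sqrt{106337}}{77} \approx 16.94$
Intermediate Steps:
$L{\left(z,k \right)} = 12$
$X{\left(G \right)} = 12$
$K{\left(Z \right)} = 6 - \frac{12}{7 Z}$ ($K{\left(Z \right)} = 6 - \frac{12 \frac{1}{Z}}{7} = 6 - \frac{12}{7 Z}$)
$\sqrt{K{\left(44 \right)} + \left(900 - 619\right)} = \sqrt{\left(6 - \frac{12}{7 \cdot 44}\right) + \left(900 - 619\right)} = \sqrt{\left(6 - \frac{3}{77}\right) + 281} = \sqrt{\frac{459}{77} + 281} = \sqrt{\frac{22096}{77}} = \frac{4 \sqrt{106337}}{77}$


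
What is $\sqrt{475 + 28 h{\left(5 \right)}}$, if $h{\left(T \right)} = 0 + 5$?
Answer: $\sqrt{615} \approx 24.799$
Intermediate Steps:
$h{\left(T \right)} = 5$
$\sqrt{475 + 28 h{\left(5 \right)}} = \sqrt{475 + 28 \cdot 5} = \sqrt{475 + 140} = \sqrt{615}$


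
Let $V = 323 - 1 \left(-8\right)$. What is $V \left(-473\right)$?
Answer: $-156563$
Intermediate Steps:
$V = 331$ ($V = 323 - -8 = 323 + 8 = 331$)
$V \left(-473\right) = 331 \left(-473\right) = -156563$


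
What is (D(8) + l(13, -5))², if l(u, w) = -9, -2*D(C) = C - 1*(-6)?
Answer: 256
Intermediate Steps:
D(C) = -3 - C/2 (D(C) = -(C - 1*(-6))/2 = -(C + 6)/2 = -(6 + C)/2 = -3 - C/2)
(D(8) + l(13, -5))² = ((-3 - ½*8) - 9)² = ((-3 - 4) - 9)² = (-7 - 9)² = (-16)² = 256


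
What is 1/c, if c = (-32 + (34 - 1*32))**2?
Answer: 1/900 ≈ 0.0011111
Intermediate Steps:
c = 900 (c = (-32 + (34 - 32))**2 = (-32 + 2)**2 = (-30)**2 = 900)
1/c = 1/900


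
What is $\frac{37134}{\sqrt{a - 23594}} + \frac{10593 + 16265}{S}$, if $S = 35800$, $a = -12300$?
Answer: $\frac{13429}{17900} - \frac{18567 i \sqrt{35894}}{17947} \approx 0.75022 - 196.0 i$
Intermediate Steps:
$\frac{37134}{\sqrt{a - 23594}} + \frac{10593 + 16265}{S} = \frac{37134}{\sqrt{-12300 - 23594}} + \frac{10593 + 16265}{35800} = \frac{37134}{\sqrt{-35894}} + 26858 \cdot \frac{1}{35800} = \frac{37134}{i \sqrt{35894}} + \frac{13429}{17900} = 37134 \left(- \frac{i \sqrt{35894}}{35894}\right) + \frac{13429}{17900} = - \frac{18567 i \sqrt{35894}}{17947} + \frac{13429}{17900} = \frac{13429}{17900} - \frac{18567 i \sqrt{35894}}{17947}$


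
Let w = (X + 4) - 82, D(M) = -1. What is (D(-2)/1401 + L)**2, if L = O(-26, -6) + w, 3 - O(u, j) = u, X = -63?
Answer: 24621689569/1962801 ≈ 12544.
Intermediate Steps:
O(u, j) = 3 - u
w = -141 (w = (-63 + 4) - 82 = -59 - 82 = -141)
L = -112 (L = (3 - 1*(-26)) - 141 = (3 + 26) - 141 = 29 - 141 = -112)
(D(-2)/1401 + L)**2 = (-1/1401 - 112)**2 = (-156913/1401)**2 = 24621689569/1962801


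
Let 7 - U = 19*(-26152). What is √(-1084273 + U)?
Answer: I*√587378 ≈ 766.41*I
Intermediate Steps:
U = 496895 (U = 7 - 19*(-26152) = 7 - 1*(-496888) = 7 + 496888 = 496895)
√(-1084273 + U) = √(-1084273 + 496895) = √(-587378) = I*√587378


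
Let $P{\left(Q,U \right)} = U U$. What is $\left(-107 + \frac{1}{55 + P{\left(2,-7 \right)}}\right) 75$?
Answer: $- \frac{834525}{104} \approx -8024.3$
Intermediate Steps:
$P{\left(Q,U \right)} = U^{2}$
$\left(-107 + \frac{1}{55 + P{\left(2,-7 \right)}}\right) 75 = \left(-107 + \frac{1}{55 + \left(-7\right)^{2}}\right) 75 = \left(-107 + \frac{1}{55 + 49}\right) 75 = \left(-107 + \frac{1}{104}\right) 75 = \left(- \frac{11127}{104}\right) 75 = - \frac{834525}{104}$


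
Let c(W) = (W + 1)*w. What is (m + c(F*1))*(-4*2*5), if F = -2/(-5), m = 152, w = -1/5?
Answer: -30344/5 ≈ -6068.8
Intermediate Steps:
w = -⅕ (w = -1*⅕ = -⅕ ≈ -0.20000)
F = ⅖ (F = -2*(-⅕) = ⅖ ≈ 0.40000)
c(W) = -⅕ - W/5 (c(W) = (W + 1)*(-⅕) = (1 + W)*(-⅕) = -⅕ - W/5)
(m + c(F*1))*(-4*2*5) = (152 + (-⅕ - 2/25))*(-4*2*5) = (152 + (-⅕ - ⅕*⅖))*(-8*5) = (152 + (-⅕ - 2/25))*(-40) = (152 - 7/25)*(-40) = (3793/25)*(-40) = -30344/5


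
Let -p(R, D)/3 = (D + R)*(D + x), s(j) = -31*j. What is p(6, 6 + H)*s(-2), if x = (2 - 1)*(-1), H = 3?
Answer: -22320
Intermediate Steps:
x = -1 (x = 1*(-1) = -1)
p(R, D) = -3*(-1 + D)*(D + R) (p(R, D) = -3*(D + R)*(D - 1) = -3*(D + R)*(-1 + D) = -3*(-1 + D)*(D + R))
p(6, 6 + H)*s(-2) = (-3*(6 + 3)**2 + 3*(6 + 3) + 3*6 - 3*(6 + 3)*6)*(-31*(-2)) = (-3*9**2 + 3*9 + 18 - 3*9*6)*62 = (-3*81 + 27 + 18 - 162)*62 = (-243 + 27 + 18 - 162)*62 = -360*62 = -22320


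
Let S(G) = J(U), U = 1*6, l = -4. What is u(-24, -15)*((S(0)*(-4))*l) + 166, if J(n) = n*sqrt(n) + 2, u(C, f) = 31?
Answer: 1158 + 2976*sqrt(6) ≈ 8447.7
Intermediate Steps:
U = 6
J(n) = 2 + n**(3/2) (J(n) = n**(3/2) + 2 = 2 + n**(3/2))
S(G) = 2 + 6*sqrt(6) (S(G) = 2 + 6**(3/2) = 2 + 6*sqrt(6))
u(-24, -15)*((S(0)*(-4))*l) + 166 = 31*(((2 + 6*sqrt(6))*(-4))*(-4)) + 166 = 31*((-8 - 24*sqrt(6))*(-4)) + 166 = 31*(32 + 96*sqrt(6)) + 166 = (992 + 2976*sqrt(6)) + 166 = 1158 + 2976*sqrt(6)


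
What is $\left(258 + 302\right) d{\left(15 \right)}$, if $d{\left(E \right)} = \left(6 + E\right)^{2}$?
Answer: $246960$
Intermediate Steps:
$\left(258 + 302\right) d{\left(15 \right)} = \left(258 + 302\right) \left(6 + 15\right)^{2} = 560 \cdot 21^{2} = 560 \cdot 441 = 246960$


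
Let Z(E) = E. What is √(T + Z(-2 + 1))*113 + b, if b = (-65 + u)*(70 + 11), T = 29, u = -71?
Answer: -11016 + 226*√7 ≈ -10418.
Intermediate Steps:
b = -11016 (b = (-65 - 71)*(70 + 11) = -136*81 = -11016)
√(T + Z(-2 + 1))*113 + b = √(29 + (-2 + 1))*113 - 11016 = √(29 - 1)*113 - 11016 = √28*113 - 11016 = (2*√7)*113 - 11016 = 226*√7 - 11016 = -11016 + 226*√7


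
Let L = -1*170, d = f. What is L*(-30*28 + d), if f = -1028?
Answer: 317560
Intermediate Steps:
d = -1028
L = -170
L*(-30*28 + d) = -170*(-30*28 - 1028) = -170*(-840 - 1028) = -170*(-1868) = 317560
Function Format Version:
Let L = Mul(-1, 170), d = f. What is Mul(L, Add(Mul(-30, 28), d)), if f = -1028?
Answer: 317560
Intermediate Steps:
d = -1028
L = -170
Mul(L, Add(Mul(-30, 28), d)) = Mul(-170, Add(Mul(-30, 28), -1028)) = Mul(-170, Add(-840, -1028)) = Mul(-170, -1868) = 317560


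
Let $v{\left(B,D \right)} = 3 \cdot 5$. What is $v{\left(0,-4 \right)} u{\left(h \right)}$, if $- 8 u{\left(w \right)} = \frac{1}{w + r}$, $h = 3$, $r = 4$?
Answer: $- \frac{15}{56} \approx -0.26786$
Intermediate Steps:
$u{\left(w \right)} = - \frac{1}{8 \left(4 + w\right)}$ ($u{\left(w \right)} = - \frac{1}{8 \left(w + 4\right)} = - \frac{1}{8 \left(4 + w\right)}$)
$v{\left(B,D \right)} = 15$
$v{\left(0,-4 \right)} u{\left(h \right)} = 15 \left(- \frac{1}{32 + 8 \cdot 3}\right) = 15 \left(- \frac{1}{32 + 24}\right) = 15 \left(- \frac{1}{56}\right) = - \frac{15}{56}$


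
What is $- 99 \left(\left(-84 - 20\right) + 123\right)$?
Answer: $-1881$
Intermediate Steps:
$- 99 \left(\left(-84 - 20\right) + 123\right) = - 99 \left(-104 + 123\right) = \left(-99\right) 19 = -1881$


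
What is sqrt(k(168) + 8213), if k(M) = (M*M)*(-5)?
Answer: I*sqrt(132907) ≈ 364.56*I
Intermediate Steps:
k(M) = -5*M**2 (k(M) = M**2*(-5) = -5*M**2)
sqrt(k(168) + 8213) = sqrt(-5*168**2 + 8213) = sqrt(-5*28224 + 8213) = sqrt(-141120 + 8213) = sqrt(-132907) = I*sqrt(132907)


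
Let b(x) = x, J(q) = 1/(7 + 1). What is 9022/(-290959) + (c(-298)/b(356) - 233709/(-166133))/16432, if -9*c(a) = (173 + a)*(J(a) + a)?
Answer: -643949664612303457/20359196011332592128 ≈ -0.031629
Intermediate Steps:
J(q) = 1/8
c(a) = -(173 + a)*(1/8 + a)/9
9022/(-290959) + (c(-298)/b(356) - 233709/(-166133))/16432 = 9022/(-290959) + ((-173/72 - 1385/72*(-298) - 1/9*(-298)**2)/356 - 233709/(-166133))/16432 = 9022*(-1/290959) + ((-173/72 + 206365/36 - 1/9*88804)*(1/356) - 233709*(-1/166133))*(1/16432) = -9022/290959 + ((-173/72 + 206365/36 - 88804/9)*(1/356) + 233709/166133)*(1/16432) = -9022/290959 + (-297875/72*1/356 + 233709/166133)*(1/16432) = -9022/290959 + (-297875/25632 + 233709/166133)*(1/16432) = -9022/290959 - 43496438287/4258321056*1/16432 = -9022/290959 - 43496438287/69972731592192 = -643949664612303457/20359196011332592128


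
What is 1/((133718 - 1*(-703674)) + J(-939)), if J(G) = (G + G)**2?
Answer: 1/4364276 ≈ 2.2913e-7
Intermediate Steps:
J(G) = 4*G**2 (J(G) = (2*G)**2 = 4*G**2)
1/((133718 - 1*(-703674)) + J(-939)) = 1/((133718 - 1*(-703674)) + 4*(-939)**2) = 1/((133718 + 703674) + 4*881721) = 1/(837392 + 3526884) = 1/4364276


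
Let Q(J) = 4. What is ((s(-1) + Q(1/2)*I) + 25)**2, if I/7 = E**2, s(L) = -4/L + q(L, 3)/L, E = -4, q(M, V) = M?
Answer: 228484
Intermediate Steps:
s(L) = 1 - 4/L (s(L) = -4/L + L/L = -4/L + 1 = 1 - 4/L)
I = 112 (I = 7*(-4)**2 = 7*16 = 112)
((s(-1) + Q(1/2)*I) + 25)**2 = (((-4 - 1)/(-1) + 4*112) + 25)**2 = ((-1*(-5) + 448) + 25)**2 = ((5 + 448) + 25)**2 = (453 + 25)**2 = 478**2 = 228484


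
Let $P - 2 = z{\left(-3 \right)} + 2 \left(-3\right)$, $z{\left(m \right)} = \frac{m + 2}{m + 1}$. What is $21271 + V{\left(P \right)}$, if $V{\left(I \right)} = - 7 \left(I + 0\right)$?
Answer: $\frac{42591}{2} \approx 21296.0$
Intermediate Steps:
$z{\left(m \right)} = \frac{2 + m}{1 + m}$
$P = - \frac{7}{2}$ ($P = 2 + \left(\frac{2 - 3}{1 - 3} + 2 \left(-3\right)\right) = 2 - \left(6 - \frac{1}{-2} \left(-1\right)\right) = 2 - \frac{11}{2} = - \frac{7}{2} \approx -3.5$)
$V{\left(I \right)} = - 7 I$
$21271 + V{\left(P \right)} = 21271 - - \frac{49}{2} = 21271 + \frac{49}{2} = \frac{42591}{2}$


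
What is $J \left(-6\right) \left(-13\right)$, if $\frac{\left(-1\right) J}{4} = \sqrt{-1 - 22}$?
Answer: $- 312 i \sqrt{23} \approx - 1496.3 i$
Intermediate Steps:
$J = - 4 i \sqrt{23}$ ($J = - 4 \sqrt{-1 - 22} = - 4 \sqrt{-23} = - 4 i \sqrt{23} \approx - 19.183 i$)
$J \left(-6\right) \left(-13\right) = - 4 i \sqrt{23} \left(-6\right) \left(-13\right) = 24 i \sqrt{23} \left(-13\right) = - 312 i \sqrt{23}$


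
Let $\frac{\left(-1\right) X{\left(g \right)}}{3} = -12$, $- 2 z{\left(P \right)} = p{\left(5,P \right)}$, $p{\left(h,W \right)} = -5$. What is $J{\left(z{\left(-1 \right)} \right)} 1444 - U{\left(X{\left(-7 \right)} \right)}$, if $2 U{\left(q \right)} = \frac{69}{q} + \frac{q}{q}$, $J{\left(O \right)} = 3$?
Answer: $\frac{103933}{24} \approx 4330.5$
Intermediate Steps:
$z{\left(P \right)} = \frac{5}{2}$ ($z{\left(P \right)} = \left(- \frac{1}{2}\right) \left(-5\right) = \frac{5}{2}$)
$X{\left(g \right)} = 36$ ($X{\left(g \right)} = \left(-3\right) \left(-12\right) = 36$)
$U{\left(q \right)} = \frac{1}{2} + \frac{69}{2 q}$ ($U{\left(q \right)} = \frac{\frac{69}{q} + \frac{q}{q}}{2} = \frac{\frac{69}{q} + 1}{2} = \frac{1 + \frac{69}{q}}{2} = \frac{1}{2} + \frac{69}{2 q}$)
$J{\left(z{\left(-1 \right)} \right)} 1444 - U{\left(X{\left(-7 \right)} \right)} = 3 \cdot 1444 - \frac{69 + 36}{2 \cdot 36} = 4332 - \frac{1}{2} \cdot \frac{1}{36} \cdot 105 = 4332 - \frac{35}{24} = \frac{103933}{24}$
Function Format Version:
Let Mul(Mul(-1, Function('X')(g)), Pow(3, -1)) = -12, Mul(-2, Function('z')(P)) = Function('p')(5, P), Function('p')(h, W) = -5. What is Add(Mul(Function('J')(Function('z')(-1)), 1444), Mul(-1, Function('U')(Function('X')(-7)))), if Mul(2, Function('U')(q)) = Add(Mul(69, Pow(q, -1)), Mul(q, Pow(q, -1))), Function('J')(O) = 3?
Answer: Rational(103933, 24) ≈ 4330.5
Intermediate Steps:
Function('z')(P) = Rational(5, 2) (Function('z')(P) = Mul(Rational(-1, 2), -5) = Rational(5, 2))
Function('X')(g) = 36 (Function('X')(g) = Mul(-3, -12) = 36)
Function('U')(q) = Add(Rational(1, 2), Mul(Rational(69, 2), Pow(q, -1))) (Function('U')(q) = Mul(Rational(1, 2), Add(Mul(69, Pow(q, -1)), Mul(q, Pow(q, -1)))) = Mul(Rational(1, 2), Add(Mul(69, Pow(q, -1)), 1)) = Mul(Rational(1, 2), Add(1, Mul(69, Pow(q, -1)))) = Add(Rational(1, 2), Mul(Rational(69, 2), Pow(q, -1))))
Add(Mul(Function('J')(Function('z')(-1)), 1444), Mul(-1, Function('U')(Function('X')(-7)))) = Add(Mul(3, 1444), Mul(-1, Mul(Rational(1, 2), Pow(36, -1), Add(69, 36)))) = Add(4332, Mul(-1, Mul(Rational(1, 2), Rational(1, 36), 105))) = Add(4332, Mul(-1, Rational(35, 24))) = Add(4332, Rational(-35, 24)) = Rational(103933, 24)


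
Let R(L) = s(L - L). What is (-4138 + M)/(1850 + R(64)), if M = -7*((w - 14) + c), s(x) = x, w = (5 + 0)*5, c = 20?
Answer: -871/370 ≈ -2.3541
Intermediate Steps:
w = 25 (w = 5*5 = 25)
R(L) = 0 (R(L) = L - L = 0)
M = -217 (M = -7*((25 - 14) + 20) = -7*(11 + 20) = -7*31 = -217)
(-4138 + M)/(1850 + R(64)) = (-4138 - 217)/(1850 + 0) = -4355/1850 = -4355*1/1850 = -871/370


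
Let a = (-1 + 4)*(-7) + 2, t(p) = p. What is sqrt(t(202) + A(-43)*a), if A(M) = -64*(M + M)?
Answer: I*sqrt(104374) ≈ 323.07*I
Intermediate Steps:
A(M) = -128*M
a = -19 (a = 3*(-7) + 2 = -21 + 2 = -19)
sqrt(t(202) + A(-43)*a) = sqrt(202 - 128*(-43)*(-19)) = sqrt(202 + 5504*(-19)) = sqrt(202 - 104576) = sqrt(-104374) = I*sqrt(104374)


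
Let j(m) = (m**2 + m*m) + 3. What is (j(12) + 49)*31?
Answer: 10540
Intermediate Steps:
j(m) = 3 + 2*m**2 (j(m) = (m**2 + m**2) + 3 = 2*m**2 + 3 = 3 + 2*m**2)
(j(12) + 49)*31 = ((3 + 2*12**2) + 49)*31 = ((3 + 2*144) + 49)*31 = ((3 + 288) + 49)*31 = (291 + 49)*31 = 340*31 = 10540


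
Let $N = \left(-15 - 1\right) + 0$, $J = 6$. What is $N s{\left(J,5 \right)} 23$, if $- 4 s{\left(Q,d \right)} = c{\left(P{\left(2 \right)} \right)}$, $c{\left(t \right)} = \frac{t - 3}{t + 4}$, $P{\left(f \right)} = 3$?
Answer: $0$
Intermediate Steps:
$c{\left(t \right)} = \frac{-3 + t}{4 + t}$
$s{\left(Q,d \right)} = 0$ ($s{\left(Q,d \right)} = - \frac{\frac{1}{4 + 3} \left(-3 + 3\right)}{4} = - \frac{\frac{1}{7} \cdot 0}{4} = \left(- \frac{1}{4}\right) 0 = 0$)
$N = -16$ ($N = -16 + 0 = -16$)
$N s{\left(J,5 \right)} 23 = \left(-16\right) 0 \cdot 23 = 0 \cdot 23 = 0$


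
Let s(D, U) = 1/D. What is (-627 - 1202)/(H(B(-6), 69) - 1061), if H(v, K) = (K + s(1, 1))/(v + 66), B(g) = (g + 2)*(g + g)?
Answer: 104253/60442 ≈ 1.7248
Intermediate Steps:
B(g) = 2*g*(2 + g) (B(g) = (2 + g)*(2*g) = 2*g*(2 + g))
H(v, K) = (1 + K)/(66 + v) (H(v, K) = (K + 1/1)/(v + 66) = (K + 1)/(66 + v) = (1 + K)/(66 + v))
(-627 - 1202)/(H(B(-6), 69) - 1061) = (-627 - 1202)/((1 + 69)/(66 + 2*(-6)*(2 - 6)) - 1061) = -1829/(70/(66 + 2*(-6)*(-4)) - 1061) = -1829/(70/(66 + 48) - 1061) = -1829/(70/114 - 1061) = -1829/((1/114)*70 - 1061) = -1829/(35/57 - 1061) = -1829/(-60442/57) = -1829*(-57/60442) = 104253/60442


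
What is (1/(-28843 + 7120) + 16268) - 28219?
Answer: -259611574/21723 ≈ -11951.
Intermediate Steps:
(1/(-28843 + 7120) + 16268) - 28219 = (1/(-21723) + 16268) - 28219 = (-1/21723 + 16268) - 28219 = 353389763/21723 - 28219 = -259611574/21723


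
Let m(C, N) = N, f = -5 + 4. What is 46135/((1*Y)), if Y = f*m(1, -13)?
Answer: 46135/13 ≈ 3548.8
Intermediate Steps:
f = -1
Y = 13 (Y = -1*(-13) = 13)
46135/((1*Y)) = 46135/((1*13)) = 46135/13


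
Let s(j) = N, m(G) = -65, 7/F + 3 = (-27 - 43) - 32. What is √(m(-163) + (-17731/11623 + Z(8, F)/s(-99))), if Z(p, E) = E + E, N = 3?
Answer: 4*I*√126467015365/174345 ≈ 8.159*I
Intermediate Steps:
F = -1/15 (F = 7/(-3 + ((-27 - 43) - 32)) = 7/(-3 + (-70 - 32)) = 7/(-3 - 102) = 7/(-105) = 7*(-1/105) = -1/15 ≈ -0.066667)
s(j) = 3
Z(p, E) = 2*E
√(m(-163) + (-17731/11623 + Z(8, F)/s(-99))) = √(-65 + (-17731/11623 + (2*(-1/15))/3)) = √(-65 + (-17731*1/11623 - 2/15*⅓)) = √(-65 + (-17731/11623 - 2/45)) = √(-65 - 821141/523035) = √(-34818416/523035) = 4*I*√126467015365/174345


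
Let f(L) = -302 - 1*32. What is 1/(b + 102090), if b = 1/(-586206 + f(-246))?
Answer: 586540/59879868599 ≈ 9.7953e-6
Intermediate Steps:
f(L) = -334 (f(L) = -302 - 32 = -334)
b = -1/586540 (b = 1/(-586206 - 334) = 1/(-586540) = -1/586540 ≈ -1.7049e-6)
1/(b + 102090) = 1/(-1/586540 + 102090) = 1/(59879868599/586540) = 586540/59879868599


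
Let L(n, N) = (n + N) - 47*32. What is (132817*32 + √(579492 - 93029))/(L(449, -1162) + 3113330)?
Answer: 4250144/3111113 + √486463/3111113 ≈ 1.3663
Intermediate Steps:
L(n, N) = -1504 + N + n (L(n, N) = (N + n) - 1504 = -1504 + N + n)
(132817*32 + √(579492 - 93029))/(L(449, -1162) + 3113330) = (132817*32 + √(579492 - 93029))/((-1504 - 1162 + 449) + 3113330) = (4250144 + √486463)/(-2217 + 3113330) = (4250144 + √486463)/3111113 = (4250144 + √486463)*(1/3111113) = 4250144/3111113 + √486463/3111113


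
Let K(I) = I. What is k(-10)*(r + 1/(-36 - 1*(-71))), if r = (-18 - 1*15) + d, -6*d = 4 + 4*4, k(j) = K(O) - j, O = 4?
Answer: -7624/15 ≈ -508.27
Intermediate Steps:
k(j) = 4 - j
d = -10/3 (d = -(4 + 4*4)/6 = -(4 + 16)/6 = -⅙*20 = -10/3 ≈ -3.3333)
r = -109/3 (r = (-18 - 1*15) - 10/3 = (-18 - 15) - 10/3 = -33 - 10/3 = -109/3 ≈ -36.333)
k(-10)*(r + 1/(-36 - 1*(-71))) = (4 - 1*(-10))*(-109/3 + 1/(-36 - 1*(-71))) = (4 + 10)*(-109/3 + 1/(-36 + 71)) = 14*(-109/3 + 1/35) = 14*(-3812/105) = -7624/15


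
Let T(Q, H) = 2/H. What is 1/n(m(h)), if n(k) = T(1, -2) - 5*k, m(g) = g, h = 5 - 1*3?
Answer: -1/11 ≈ -0.090909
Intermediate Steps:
h = 2 (h = 5 - 3 = 2)
n(k) = -1 - 5*k (n(k) = 2/(-2) - 5*k = 2*(-½) - 5*k = -1 - 5*k)
1/n(m(h)) = 1/(-1 - 5*2) = 1/(-1 - 10) = 1/(-11) = -1/11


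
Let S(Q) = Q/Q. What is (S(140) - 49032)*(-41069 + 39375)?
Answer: 83058514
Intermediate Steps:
S(Q) = 1
(S(140) - 49032)*(-41069 + 39375) = (1 - 49032)*(-41069 + 39375) = -49031*(-1694) = 83058514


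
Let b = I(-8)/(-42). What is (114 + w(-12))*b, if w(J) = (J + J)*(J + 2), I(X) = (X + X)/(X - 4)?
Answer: -236/21 ≈ -11.238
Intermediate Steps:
I(X) = 2*X/(-4 + X) (I(X) = (2*X)/(-4 + X) = 2*X/(-4 + X))
b = -2/63 (b = (2*(-8)/(-4 - 8))/(-42) = (2*(-8)/(-12))*(-1/42) = (2*(-8)*(-1/12))*(-1/42) = (4/3)*(-1/42) = -2/63 ≈ -0.031746)
w(J) = 2*J*(2 + J) (w(J) = (2*J)*(2 + J) = 2*J*(2 + J))
(114 + w(-12))*b = (114 + 2*(-12)*(2 - 12))*(-2/63) = (114 + 2*(-12)*(-10))*(-2/63) = (114 + 240)*(-2/63) = 354*(-2/63) = -236/21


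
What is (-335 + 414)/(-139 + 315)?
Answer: 79/176 ≈ 0.44886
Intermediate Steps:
(-335 + 414)/(-139 + 315) = 79/176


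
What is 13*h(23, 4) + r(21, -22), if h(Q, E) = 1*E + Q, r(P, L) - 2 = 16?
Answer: 369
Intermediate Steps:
r(P, L) = 18 (r(P, L) = 2 + 16 = 18)
h(Q, E) = E + Q
13*h(23, 4) + r(21, -22) = 13*(4 + 23) + 18 = 13*27 + 18 = 351 + 18 = 369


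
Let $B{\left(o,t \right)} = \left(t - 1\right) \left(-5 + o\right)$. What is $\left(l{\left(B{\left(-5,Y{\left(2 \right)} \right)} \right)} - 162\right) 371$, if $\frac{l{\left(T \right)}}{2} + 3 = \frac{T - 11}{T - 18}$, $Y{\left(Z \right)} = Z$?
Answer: $- \frac{123543}{2} \approx -61772.0$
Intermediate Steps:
$B{\left(o,t \right)} = \left(-1 + t\right) \left(-5 + o\right)$
$l{\left(T \right)} = -6 + \frac{2 \left(-11 + T\right)}{-18 + T}$ ($l{\left(T \right)} = -6 + 2 \frac{T - 11}{T - 18} = -6 + 2 \frac{-11 + T}{-18 + T} = -6 + \frac{2 \left(-11 + T\right)}{-18 + T}$)
$\left(l{\left(B{\left(-5,Y{\left(2 \right)} \right)} \right)} - 162\right) 371 = \left(\frac{2 \left(43 - 2 \left(5 - -5 - 10 - 10\right)\right)}{-18 - 10} - 162\right) 371 = \left(\frac{2 \left(43 - 2 \left(5 + 5 - 10 - 10\right)\right)}{-18 + \left(5 + 5 - 10 - 10\right)} - 162\right) 371 = \left(\frac{2 \left(43 - -20\right)}{-18 - 10} - 162\right) 371 = \left(\frac{2 \left(43 + 20\right)}{-28} - 162\right) 371 = \left(2 \left(- \frac{1}{28}\right) 63 - 162\right) 371 = \left(- \frac{9}{2} - 162\right) 371 = \left(- \frac{333}{2}\right) 371 = - \frac{123543}{2}$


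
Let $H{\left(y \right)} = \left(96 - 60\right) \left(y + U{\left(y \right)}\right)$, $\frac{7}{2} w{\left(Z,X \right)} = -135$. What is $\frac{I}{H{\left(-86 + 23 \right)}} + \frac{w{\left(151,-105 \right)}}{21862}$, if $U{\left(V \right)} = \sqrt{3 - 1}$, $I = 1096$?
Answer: $- \frac{147295151}{303542939} - \frac{274 \sqrt{2}}{35703} \approx -0.49611$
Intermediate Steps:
$w{\left(Z,X \right)} = - \frac{270}{7}$ ($w{\left(Z,X \right)} = \frac{2}{7} \left(-135\right) = - \frac{270}{7}$)
$U{\left(V \right)} = \sqrt{2}$
$H{\left(y \right)} = 36 y + 36 \sqrt{2}$ ($H{\left(y \right)} = \left(96 - 60\right) \left(y + \sqrt{2}\right) = 36 \left(y + \sqrt{2}\right) = 36 y + 36 \sqrt{2}$)
$\frac{I}{H{\left(-86 + 23 \right)}} + \frac{w{\left(151,-105 \right)}}{21862} = \frac{1096}{36 \left(-86 + 23\right) + 36 \sqrt{2}} - \frac{270}{7 \cdot 21862} = \frac{1096}{36 \left(-63\right) + 36 \sqrt{2}} - \frac{135}{76517} = \frac{1096}{-2268 + 36 \sqrt{2}} - \frac{135}{76517} = - \frac{135}{76517} + \frac{1096}{-2268 + 36 \sqrt{2}}$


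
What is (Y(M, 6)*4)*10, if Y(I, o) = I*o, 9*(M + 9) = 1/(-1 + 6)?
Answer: -6464/3 ≈ -2154.7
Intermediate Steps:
M = -404/45 (M = -9 + 1/(9*(-1 + 6)) = -9 + (1/9)/5 = -9 + (1/9)*(1/5) = -9 + 1/45 = -404/45 ≈ -8.9778)
(Y(M, 6)*4)*10 = (-404/45*6*4)*10 = -808/15*4*10 = -3232/15*10 = -6464/3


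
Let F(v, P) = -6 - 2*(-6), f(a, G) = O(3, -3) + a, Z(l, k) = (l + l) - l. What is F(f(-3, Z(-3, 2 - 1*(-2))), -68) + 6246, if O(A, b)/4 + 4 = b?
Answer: 6252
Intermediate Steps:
O(A, b) = -16 + 4*b
Z(l, k) = l (Z(l, k) = 2*l - l = l)
f(a, G) = -28 + a (f(a, G) = (-16 + 4*(-3)) + a = (-16 - 12) + a = -28 + a)
F(v, P) = 6 (F(v, P) = -6 + 12 = 6)
F(f(-3, Z(-3, 2 - 1*(-2))), -68) + 6246 = 6 + 6246 = 6252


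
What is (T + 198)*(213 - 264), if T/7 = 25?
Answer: -19023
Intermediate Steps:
T = 175 (T = 7*25 = 175)
(T + 198)*(213 - 264) = (175 + 198)*(213 - 264) = 373*(-51) = -19023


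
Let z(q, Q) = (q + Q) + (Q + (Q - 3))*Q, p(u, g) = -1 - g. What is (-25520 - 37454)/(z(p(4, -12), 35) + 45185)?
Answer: -31487/23788 ≈ -1.3237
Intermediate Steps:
z(q, Q) = Q + q + Q*(-3 + 2*Q) (z(q, Q) = (Q + q) + (Q + (-3 + Q))*Q = (Q + q) + (-3 + 2*Q)*Q = (Q + q) + Q*(-3 + 2*Q) = Q + q + Q*(-3 + 2*Q))
(-25520 - 37454)/(z(p(4, -12), 35) + 45185) = (-25520 - 37454)/(((-1 - 1*(-12)) - 2*35 + 2*35²) + 45185) = -62974/(((-1 + 12) - 70 + 2*1225) + 45185) = -62974/((11 - 70 + 2450) + 45185) = -62974/(2391 + 45185) = -62974/47576 = -62974*1/47576 = -31487/23788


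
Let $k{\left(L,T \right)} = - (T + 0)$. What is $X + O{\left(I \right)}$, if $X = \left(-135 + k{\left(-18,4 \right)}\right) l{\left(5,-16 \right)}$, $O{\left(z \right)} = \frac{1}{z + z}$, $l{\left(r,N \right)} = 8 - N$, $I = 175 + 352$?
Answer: $- \frac{3516143}{1054} \approx -3336.0$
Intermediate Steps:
$I = 527$
$O{\left(z \right)} = \frac{1}{2 z}$
$k{\left(L,T \right)} = - T$
$X = -3336$ ($X = \left(-135 - 4\right) \left(8 - -16\right) = \left(-135 - 4\right) \left(8 + 16\right) = \left(-139\right) 24 = -3336$)
$X + O{\left(I \right)} = -3336 + \frac{1}{2 \cdot 527} = -3336 + \frac{1}{2} \cdot \frac{1}{527} = -3336 + \frac{1}{1054} = - \frac{3516143}{1054}$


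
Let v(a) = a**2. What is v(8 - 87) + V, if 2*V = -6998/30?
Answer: 183731/30 ≈ 6124.4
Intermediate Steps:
V = -3499/30 (V = (-6998/30)/2 = (-6998*1/30)/2 = (1/2)*(-3499/15) = -3499/30 ≈ -116.63)
v(8 - 87) + V = (8 - 87)**2 - 3499/30 = (-79)**2 - 3499/30 = 6241 - 3499/30 = 183731/30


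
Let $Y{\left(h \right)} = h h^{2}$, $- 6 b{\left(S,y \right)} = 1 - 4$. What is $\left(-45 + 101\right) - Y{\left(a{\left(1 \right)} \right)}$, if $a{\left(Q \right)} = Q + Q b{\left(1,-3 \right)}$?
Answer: $\frac{421}{8} \approx 52.625$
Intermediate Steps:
$b{\left(S,y \right)} = \frac{1}{2}$ ($b{\left(S,y \right)} = - \frac{1 - 4}{6} = \left(- \frac{1}{6}\right) \left(-3\right) = \frac{1}{2}$)
$a{\left(Q \right)} = \frac{3 Q}{2}$ ($a{\left(Q \right)} = Q + Q \frac{1}{2} = Q + \frac{Q}{2} = \frac{3 Q}{2}$)
$Y{\left(h \right)} = h^{3}$
$\left(-45 + 101\right) - Y{\left(a{\left(1 \right)} \right)} = \left(-45 + 101\right) - \left(\frac{3}{2} \cdot 1\right)^{3} = 56 - \left(\frac{3}{2}\right)^{3} = 56 - \frac{27}{8} = \frac{421}{8}$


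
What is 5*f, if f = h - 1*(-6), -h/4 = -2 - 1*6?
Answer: 190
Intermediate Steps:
h = 32 (h = -4*(-2 - 1*6) = -4*(-2 - 6) = -4*(-8) = 32)
f = 38 (f = 32 - 1*(-6) = 32 + 6 = 38)
5*f = 5*38 = 190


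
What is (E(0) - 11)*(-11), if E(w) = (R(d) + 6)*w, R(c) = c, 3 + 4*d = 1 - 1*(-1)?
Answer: 121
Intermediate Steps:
d = -¼ (d = -¾ + (1 - 1*(-1))/4 = -¾ + (1 + 1)/4 = -¾ + (¼)*2 = -¾ + ½ = -¼ ≈ -0.25000)
E(w) = 23*w/4 (E(w) = (-¼ + 6)*w = 23*w/4)
(E(0) - 11)*(-11) = ((23/4)*0 - 11)*(-11) = (0 - 11)*(-11) = -11*(-11) = 121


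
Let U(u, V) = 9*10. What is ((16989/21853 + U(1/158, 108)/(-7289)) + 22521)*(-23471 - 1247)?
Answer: -88673687273854944/159286517 ≈ -5.5669e+8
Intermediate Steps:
U(u, V) = 90
((16989/21853 + U(1/158, 108)/(-7289)) + 22521)*(-23471 - 1247) = ((16989/21853 + 90/(-7289)) + 22521)*(-23471 - 1247) = ((16989*(1/21853) + 90*(-1/7289)) + 22521)*(-24718) = ((16989/21853 - 90/7289) + 22521)*(-24718) = (121866051/159286517 + 22521)*(-24718) = (3587413515408/159286517)*(-24718) = -88673687273854944/159286517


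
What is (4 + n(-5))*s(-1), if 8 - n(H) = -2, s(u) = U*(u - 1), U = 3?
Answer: -84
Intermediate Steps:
s(u) = -3 + 3*u (s(u) = 3*(u - 1) = 3*(-1 + u) = -3 + 3*u)
n(H) = 10 (n(H) = 8 - 1*(-2) = 8 + 2 = 10)
(4 + n(-5))*s(-1) = (4 + 10)*(-3 + 3*(-1)) = 14*(-3 - 3) = 14*(-6) = -84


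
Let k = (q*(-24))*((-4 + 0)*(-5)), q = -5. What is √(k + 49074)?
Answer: √51474 ≈ 226.88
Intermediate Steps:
k = 2400 (k = (-5*(-24))*((-4 + 0)*(-5)) = 120*(-4*(-5)) = 120*20 = 2400)
√(k + 49074) = √(2400 + 49074) = √51474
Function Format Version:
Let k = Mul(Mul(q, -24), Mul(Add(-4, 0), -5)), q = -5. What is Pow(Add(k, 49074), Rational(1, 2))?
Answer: Pow(51474, Rational(1, 2)) ≈ 226.88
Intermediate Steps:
k = 2400 (k = Mul(Mul(-5, -24), Mul(Add(-4, 0), -5)) = Mul(120, Mul(-4, -5)) = Mul(120, 20) = 2400)
Pow(Add(k, 49074), Rational(1, 2)) = Pow(Add(2400, 49074), Rational(1, 2)) = Pow(51474, Rational(1, 2))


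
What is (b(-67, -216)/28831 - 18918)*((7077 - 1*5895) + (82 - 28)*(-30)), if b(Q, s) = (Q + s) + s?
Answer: 238896306366/28831 ≈ 8.2861e+6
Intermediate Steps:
b(Q, s) = Q + 2*s
(b(-67, -216)/28831 - 18918)*((7077 - 1*5895) + (82 - 28)*(-30)) = ((-67 + 2*(-216))/28831 - 18918)*((7077 - 1*5895) + (82 - 28)*(-30)) = ((-67 - 432)*(1/28831) - 18918)*((7077 - 5895) + 54*(-30)) = (-499*1/28831 - 18918)*(1182 - 1620) = (-499/28831 - 18918)*(-438) = -545425357/28831*(-438) = 238896306366/28831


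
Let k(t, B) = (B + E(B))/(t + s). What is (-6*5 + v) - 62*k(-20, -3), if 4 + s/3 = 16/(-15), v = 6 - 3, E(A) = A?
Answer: -1653/44 ≈ -37.568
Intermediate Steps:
v = 3
s = -76/5 (s = -12 + 3*(16/(-15)) = -12 + 3*(16*(-1/15)) = -12 + 3*(-16/15) = -12 - 16/5 = -76/5 ≈ -15.200)
k(t, B) = 2*B/(-76/5 + t) (k(t, B) = (B + B)/(t - 76/5) = (2*B)/(-76/5 + t) = 2*B/(-76/5 + t))
(-6*5 + v) - 62*k(-20, -3) = (-6*5 + 3) - 620*(-3)/(-76 + 5*(-20)) = (-30 + 3) - 620*(-3)/(-76 - 100) = -27 - 620*(-3)/(-176) = -27 - 620*(-3)*(-1)/176 = -27 - 62*15/88 = -27 - 465/44 = -1653/44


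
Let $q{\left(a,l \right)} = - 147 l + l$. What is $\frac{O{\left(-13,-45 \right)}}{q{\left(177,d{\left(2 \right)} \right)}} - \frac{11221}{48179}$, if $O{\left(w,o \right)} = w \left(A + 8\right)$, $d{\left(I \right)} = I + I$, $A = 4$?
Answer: $\frac{240715}{7034134} \approx 0.034221$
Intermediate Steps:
$d{\left(I \right)} = 2 I$
$q{\left(a,l \right)} = - 146 l$
$O{\left(w,o \right)} = 12 w$ ($O{\left(w,o \right)} = w \left(4 + 8\right) = w 12 = 12 w$)
$\frac{O{\left(-13,-45 \right)}}{q{\left(177,d{\left(2 \right)} \right)}} - \frac{11221}{48179} = \frac{12 \left(-13\right)}{\left(-146\right) 2 \cdot 2} - \frac{11221}{48179} = - \frac{156}{\left(-146\right) 4} - \frac{11221}{48179} = - \frac{156}{-584} - \frac{11221}{48179} = \left(-156\right) \left(- \frac{1}{584}\right) - \frac{11221}{48179} = \frac{39}{146} - \frac{11221}{48179} = \frac{240715}{7034134}$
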